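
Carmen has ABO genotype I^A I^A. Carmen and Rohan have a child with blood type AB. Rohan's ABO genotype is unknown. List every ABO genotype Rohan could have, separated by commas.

I^A I^B, I^B I^B, I^B i

For each candidate genotype of Rohan, check whether crossing it with I^A I^A can produce every observed child phenotype.
  I^A I^A → possible child types {A} ✗
  I^A I^B → possible child types {A, AB} ✓
  I^A i → possible child types {A} ✗
  I^B I^B → possible child types {AB} ✓
  I^B i → possible child types {A, AB} ✓
  i i → possible child types {A} ✗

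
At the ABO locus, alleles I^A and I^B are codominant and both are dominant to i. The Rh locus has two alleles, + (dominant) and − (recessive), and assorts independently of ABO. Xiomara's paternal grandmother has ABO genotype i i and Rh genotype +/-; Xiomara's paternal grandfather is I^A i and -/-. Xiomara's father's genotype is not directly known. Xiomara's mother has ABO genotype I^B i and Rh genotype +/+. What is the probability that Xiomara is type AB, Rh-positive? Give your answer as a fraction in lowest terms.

Xiomara's father's ABO genotype from i i × I^A i: 1/2 I^A i, 1/2 i i.
Crossing each possibility with the mother I^B i and summing P(type AB): 1/2·1/4 + 1/2·0 = 1/8.
Similarly for Rh via the father's Rh distribution: P(Rh+) = 1.
Independent loci: 1/8 × 1 = 1/8.

1/8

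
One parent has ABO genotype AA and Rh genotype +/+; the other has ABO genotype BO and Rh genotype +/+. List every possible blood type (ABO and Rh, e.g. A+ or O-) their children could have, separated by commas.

A+, AB+

Gametes from AA × BO give offspring ABO genotypes AB, AO, i.e. phenotypes A, AB.
Rh cross +/+ × +/+ → phenotypes Rh+.
Combining independently: A+, AB+.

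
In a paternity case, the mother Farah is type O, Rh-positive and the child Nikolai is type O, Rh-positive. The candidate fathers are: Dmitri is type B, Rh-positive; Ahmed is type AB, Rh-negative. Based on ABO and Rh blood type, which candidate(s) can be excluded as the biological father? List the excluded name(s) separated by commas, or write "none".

Ahmed

A candidate is excluded only if no genotype consistent with his phenotype could produce a type O, Rh-positive child with a type O, Rh-positive mother.
Ahmed (type AB, Rh-): no genotype consistent with that phenotype can produce a type-O Rh+ child with a type-O mother.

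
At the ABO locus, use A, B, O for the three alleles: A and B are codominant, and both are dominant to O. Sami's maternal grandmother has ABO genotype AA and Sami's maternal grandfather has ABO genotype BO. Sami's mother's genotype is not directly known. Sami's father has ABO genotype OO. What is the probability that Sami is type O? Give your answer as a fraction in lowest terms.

Sami's mother's ABO genotype from AA × BO: 1/2 AB, 1/2 AO.
Crossing each possibility with the father OO and summing P(type O): 1/2·0 + 1/2·1/2 = 1/4.

1/4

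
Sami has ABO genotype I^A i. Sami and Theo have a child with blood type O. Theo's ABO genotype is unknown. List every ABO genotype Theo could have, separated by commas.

I^A i, I^B i, i i

For each candidate genotype of Theo, check whether crossing it with I^A i can produce every observed child phenotype.
  I^A I^A → possible child types {A} ✗
  I^A I^B → possible child types {A, B, AB} ✗
  I^A i → possible child types {O, A} ✓
  I^B I^B → possible child types {B, AB} ✗
  I^B i → possible child types {O, A, B, AB} ✓
  i i → possible child types {O, A} ✓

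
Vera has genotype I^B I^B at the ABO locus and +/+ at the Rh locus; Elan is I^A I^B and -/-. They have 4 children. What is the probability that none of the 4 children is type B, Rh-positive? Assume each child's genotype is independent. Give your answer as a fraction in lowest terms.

1/16

ABO cross I^B I^B × I^A I^B → 1/2 B, 1/2 AB.
Rh cross +/+ × -/- → 1 Rh+; so P(type B, Rh-positive) = 1/2 × 1 = 1/2 per child.
P(not type B, Rh-positive) = 1/2 for one child; (1/2)^4 = 1/16.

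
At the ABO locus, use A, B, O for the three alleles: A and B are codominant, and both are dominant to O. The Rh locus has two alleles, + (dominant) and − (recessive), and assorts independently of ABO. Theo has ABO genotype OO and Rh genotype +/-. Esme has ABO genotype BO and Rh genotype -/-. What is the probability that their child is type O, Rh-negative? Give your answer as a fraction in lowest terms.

ABO cross OO × BO → offspring phenotypes: 1/2 O, 1/2 B.
Rh cross +/- × -/- → 1/2 Rh+, 1/2 Rh-.
Independent loci: P(type O, Rh-negative) = 1/2 × 1/2 = 1/4.

1/4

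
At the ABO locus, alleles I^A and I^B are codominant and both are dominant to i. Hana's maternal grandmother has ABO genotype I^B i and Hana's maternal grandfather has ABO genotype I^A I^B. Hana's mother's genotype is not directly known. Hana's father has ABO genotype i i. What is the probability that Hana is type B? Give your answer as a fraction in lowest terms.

Hana's mother's ABO genotype from I^B i × I^A I^B: 1/4 I^A I^B, 1/4 I^A i, 1/4 I^B I^B, 1/4 I^B i.
Crossing each possibility with the father i i and summing P(type B): 1/4·1/2 + 1/4·0 + 1/4·1 + 1/4·1/2 = 1/2.

1/2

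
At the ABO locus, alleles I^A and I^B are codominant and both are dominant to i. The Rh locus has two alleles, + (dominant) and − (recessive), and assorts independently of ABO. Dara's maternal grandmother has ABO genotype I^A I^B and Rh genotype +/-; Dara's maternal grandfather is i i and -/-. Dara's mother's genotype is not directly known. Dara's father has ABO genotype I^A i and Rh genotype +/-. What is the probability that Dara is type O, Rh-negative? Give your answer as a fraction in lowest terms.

Dara's mother's ABO genotype from I^A I^B × i i: 1/2 I^A i, 1/2 I^B i.
Crossing each possibility with the father I^A i and summing P(type O): 1/2·1/4 + 1/2·1/4 = 1/4.
Similarly for Rh via the mother's Rh distribution: P(Rh-) = 3/8.
Independent loci: 1/4 × 3/8 = 3/32.

3/32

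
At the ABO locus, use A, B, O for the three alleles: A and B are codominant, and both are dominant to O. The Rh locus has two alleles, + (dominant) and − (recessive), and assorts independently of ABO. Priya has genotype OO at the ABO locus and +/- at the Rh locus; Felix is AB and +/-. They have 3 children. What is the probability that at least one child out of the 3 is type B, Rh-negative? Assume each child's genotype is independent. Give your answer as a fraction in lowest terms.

ABO cross OO × AB → 1/2 A, 1/2 B.
Rh cross +/- × +/- → 3/4 Rh+, 1/4 Rh-; so P(type B, Rh-negative) = 1/2 × 1/4 = 1/8 per child.
P(none) = (7/8)^3 = 343/512; P(at least one) = 1 − 343/512 = 169/512.

169/512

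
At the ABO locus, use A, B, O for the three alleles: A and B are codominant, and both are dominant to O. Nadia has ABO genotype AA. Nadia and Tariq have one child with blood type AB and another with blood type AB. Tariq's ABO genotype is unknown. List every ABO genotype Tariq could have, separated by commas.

For each candidate genotype of Tariq, check whether crossing it with AA can produce every observed child phenotype.
  AA → possible child types {A} ✗
  AB → possible child types {A, AB} ✓
  AO → possible child types {A} ✗
  BB → possible child types {AB} ✓
  BO → possible child types {A, AB} ✓
  OO → possible child types {A} ✗

AB, BB, BO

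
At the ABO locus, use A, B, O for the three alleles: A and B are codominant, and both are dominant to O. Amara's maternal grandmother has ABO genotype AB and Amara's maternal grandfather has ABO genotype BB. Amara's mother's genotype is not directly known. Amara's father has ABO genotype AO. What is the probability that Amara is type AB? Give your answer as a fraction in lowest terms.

3/8

Amara's mother's ABO genotype from AB × BB: 1/2 AB, 1/2 BB.
Crossing each possibility with the father AO and summing P(type AB): 1/2·1/4 + 1/2·1/2 = 3/8.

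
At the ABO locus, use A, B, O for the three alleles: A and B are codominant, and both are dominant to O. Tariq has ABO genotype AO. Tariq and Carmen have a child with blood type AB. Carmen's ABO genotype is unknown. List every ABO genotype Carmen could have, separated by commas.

AB, BB, BO

For each candidate genotype of Carmen, check whether crossing it with AO can produce every observed child phenotype.
  AA → possible child types {A} ✗
  AB → possible child types {A, B, AB} ✓
  AO → possible child types {O, A} ✗
  BB → possible child types {B, AB} ✓
  BO → possible child types {O, A, B, AB} ✓
  OO → possible child types {O, A} ✗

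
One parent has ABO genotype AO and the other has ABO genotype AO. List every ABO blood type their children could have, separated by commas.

O, A

Gametes from AO × AO give offspring ABO genotypes AA, AO, OO, i.e. phenotypes O, A.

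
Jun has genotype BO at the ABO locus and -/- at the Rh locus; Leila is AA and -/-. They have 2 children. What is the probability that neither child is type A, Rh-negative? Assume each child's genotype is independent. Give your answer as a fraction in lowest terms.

1/4

ABO cross BO × AA → 1/2 A, 1/2 AB.
Rh cross -/- × -/- → 1 Rh-; so P(type A, Rh-negative) = 1/2 × 1 = 1/2 per child.
P(not type A, Rh-negative) = 1/2 for one child; (1/2)^2 = 1/4.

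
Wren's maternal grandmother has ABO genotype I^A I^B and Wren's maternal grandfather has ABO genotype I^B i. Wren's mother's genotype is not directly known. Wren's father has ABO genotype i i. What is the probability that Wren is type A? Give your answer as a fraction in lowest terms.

1/4

Wren's mother's ABO genotype from I^A I^B × I^B i: 1/4 I^A I^B, 1/4 I^A i, 1/4 I^B I^B, 1/4 I^B i.
Crossing each possibility with the father i i and summing P(type A): 1/4·1/2 + 1/4·1/2 + 1/4·0 + 1/4·0 = 1/4.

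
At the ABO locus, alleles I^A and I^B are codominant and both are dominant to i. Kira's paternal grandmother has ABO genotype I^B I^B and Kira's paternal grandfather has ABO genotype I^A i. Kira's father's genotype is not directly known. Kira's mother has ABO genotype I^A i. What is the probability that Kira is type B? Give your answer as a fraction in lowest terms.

Kira's father's ABO genotype from I^B I^B × I^A i: 1/2 I^A I^B, 1/2 I^B i.
Crossing each possibility with the mother I^A i and summing P(type B): 1/2·1/4 + 1/2·1/4 = 1/4.

1/4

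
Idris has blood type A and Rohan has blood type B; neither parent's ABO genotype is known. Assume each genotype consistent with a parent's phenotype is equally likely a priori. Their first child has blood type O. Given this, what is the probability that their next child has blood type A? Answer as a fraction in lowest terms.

Possible genotypes: Idris ∈ {I^A I^A, I^A i}; Rohan ∈ {I^B I^B, I^B i}.
Weight each parental genotype pair by prior × P(type-O child):
  I^A i × I^B i: posterior weight 1; P(next child type A) = 1/4.
Weighted sum = 1/4.

1/4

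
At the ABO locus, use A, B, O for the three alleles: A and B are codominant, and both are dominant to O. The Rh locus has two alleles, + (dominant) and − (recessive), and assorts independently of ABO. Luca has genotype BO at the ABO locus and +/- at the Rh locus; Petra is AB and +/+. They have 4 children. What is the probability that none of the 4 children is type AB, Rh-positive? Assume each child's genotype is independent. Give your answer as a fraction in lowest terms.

ABO cross BO × AB → 1/4 A, 1/2 B, 1/4 AB.
Rh cross +/- × +/+ → 1 Rh+; so P(type AB, Rh-positive) = 1/4 × 1 = 1/4 per child.
P(not type AB, Rh-positive) = 3/4 for one child; (3/4)^4 = 81/256.

81/256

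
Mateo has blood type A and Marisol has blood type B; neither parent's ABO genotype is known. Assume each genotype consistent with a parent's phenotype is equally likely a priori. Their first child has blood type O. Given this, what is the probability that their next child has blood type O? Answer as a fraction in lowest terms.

Possible genotypes: Mateo ∈ {I^A I^A, I^A i}; Marisol ∈ {I^B I^B, I^B i}.
Weight each parental genotype pair by prior × P(type-O child):
  I^A i × I^B i: posterior weight 1; P(next child type O) = 1/4.
Weighted sum = 1/4.

1/4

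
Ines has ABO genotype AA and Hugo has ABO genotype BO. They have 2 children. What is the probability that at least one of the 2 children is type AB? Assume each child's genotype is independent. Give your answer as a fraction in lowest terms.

ABO cross AA × BO → 1/2 A, 1/2 AB.
So P(type AB) = 1/2 per child.
P(none) = (1/2)^2 = 1/4; P(at least one) = 1 − 1/4 = 3/4.

3/4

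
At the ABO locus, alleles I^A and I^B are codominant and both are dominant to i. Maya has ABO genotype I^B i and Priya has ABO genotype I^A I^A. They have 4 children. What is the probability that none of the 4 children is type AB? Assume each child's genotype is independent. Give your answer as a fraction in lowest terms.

ABO cross I^B i × I^A I^A → 1/2 A, 1/2 AB.
So P(type AB) = 1/2 per child.
P(not type AB) = 1/2 for one child; (1/2)^4 = 1/16.

1/16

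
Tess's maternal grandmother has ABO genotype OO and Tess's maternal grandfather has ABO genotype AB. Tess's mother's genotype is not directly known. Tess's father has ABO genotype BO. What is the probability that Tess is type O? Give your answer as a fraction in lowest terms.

Tess's mother's ABO genotype from OO × AB: 1/2 AO, 1/2 BO.
Crossing each possibility with the father BO and summing P(type O): 1/2·1/4 + 1/2·1/4 = 1/4.

1/4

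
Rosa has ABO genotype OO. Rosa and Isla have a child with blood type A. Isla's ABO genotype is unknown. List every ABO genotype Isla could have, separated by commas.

AA, AB, AO

For each candidate genotype of Isla, check whether crossing it with OO can produce every observed child phenotype.
  AA → possible child types {A} ✓
  AB → possible child types {A, B} ✓
  AO → possible child types {O, A} ✓
  BB → possible child types {B} ✗
  BO → possible child types {O, B} ✗
  OO → possible child types {O} ✗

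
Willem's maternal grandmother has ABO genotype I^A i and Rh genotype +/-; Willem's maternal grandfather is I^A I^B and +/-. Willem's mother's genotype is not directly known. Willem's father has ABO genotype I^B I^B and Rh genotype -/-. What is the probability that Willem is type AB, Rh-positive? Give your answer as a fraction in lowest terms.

Willem's mother's ABO genotype from I^A i × I^A I^B: 1/4 I^A I^A, 1/4 I^A I^B, 1/4 I^A i, 1/4 I^B i.
Crossing each possibility with the father I^B I^B and summing P(type AB): 1/4·1 + 1/4·1/2 + 1/4·1/2 + 1/4·0 = 1/2.
Similarly for Rh via the mother's Rh distribution: P(Rh+) = 1/2.
Independent loci: 1/2 × 1/2 = 1/4.

1/4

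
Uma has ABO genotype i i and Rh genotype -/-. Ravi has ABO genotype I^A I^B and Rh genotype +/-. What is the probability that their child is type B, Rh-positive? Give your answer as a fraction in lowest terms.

1/4

ABO cross i i × I^A I^B → offspring phenotypes: 1/2 A, 1/2 B.
Rh cross -/- × +/- → 1/2 Rh+, 1/2 Rh-.
Independent loci: P(type B, Rh-positive) = 1/2 × 1/2 = 1/4.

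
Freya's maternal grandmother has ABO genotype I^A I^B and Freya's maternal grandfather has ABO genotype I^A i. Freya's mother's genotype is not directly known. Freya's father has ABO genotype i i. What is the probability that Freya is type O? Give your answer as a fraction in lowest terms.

Freya's mother's ABO genotype from I^A I^B × I^A i: 1/4 I^A I^A, 1/4 I^A I^B, 1/4 I^A i, 1/4 I^B i.
Crossing each possibility with the father i i and summing P(type O): 1/4·0 + 1/4·0 + 1/4·1/2 + 1/4·1/2 = 1/4.

1/4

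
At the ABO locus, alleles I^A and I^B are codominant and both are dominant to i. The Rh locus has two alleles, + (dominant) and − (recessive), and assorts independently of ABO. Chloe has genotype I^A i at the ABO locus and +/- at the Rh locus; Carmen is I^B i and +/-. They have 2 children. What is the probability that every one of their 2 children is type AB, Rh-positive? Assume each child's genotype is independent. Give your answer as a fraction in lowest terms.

ABO cross I^A i × I^B i → 1/4 O, 1/4 A, 1/4 B, 1/4 AB.
Rh cross +/- × +/- → 3/4 Rh+, 1/4 Rh-; so P(type AB, Rh-positive) = 1/4 × 3/4 = 3/16 per child.
All 2 independent: (3/16)^2 = 9/256.

9/256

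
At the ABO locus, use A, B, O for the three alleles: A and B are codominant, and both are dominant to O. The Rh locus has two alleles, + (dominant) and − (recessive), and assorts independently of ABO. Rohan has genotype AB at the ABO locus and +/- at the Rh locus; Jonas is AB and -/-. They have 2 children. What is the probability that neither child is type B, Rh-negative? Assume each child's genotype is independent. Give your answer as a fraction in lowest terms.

49/64

ABO cross AB × AB → 1/4 A, 1/4 B, 1/2 AB.
Rh cross +/- × -/- → 1/2 Rh+, 1/2 Rh-; so P(type B, Rh-negative) = 1/4 × 1/2 = 1/8 per child.
P(not type B, Rh-negative) = 7/8 for one child; (7/8)^2 = 49/64.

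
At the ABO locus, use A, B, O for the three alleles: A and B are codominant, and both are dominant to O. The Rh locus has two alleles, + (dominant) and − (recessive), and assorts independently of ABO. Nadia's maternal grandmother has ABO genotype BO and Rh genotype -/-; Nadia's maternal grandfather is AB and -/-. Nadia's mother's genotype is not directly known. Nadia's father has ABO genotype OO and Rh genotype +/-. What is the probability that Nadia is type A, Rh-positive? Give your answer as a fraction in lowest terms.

Nadia's mother's ABO genotype from BO × AB: 1/4 AB, 1/4 AO, 1/4 BB, 1/4 BO.
Crossing each possibility with the father OO and summing P(type A): 1/4·1/2 + 1/4·1/2 + 1/4·0 + 1/4·0 = 1/4.
Similarly for Rh via the mother's Rh distribution: P(Rh+) = 1/2.
Independent loci: 1/4 × 1/2 = 1/8.

1/8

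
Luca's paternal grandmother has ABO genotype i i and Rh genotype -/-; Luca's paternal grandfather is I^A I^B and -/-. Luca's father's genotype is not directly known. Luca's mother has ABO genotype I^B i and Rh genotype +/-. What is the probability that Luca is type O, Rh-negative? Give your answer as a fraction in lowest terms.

1/8

Luca's father's ABO genotype from i i × I^A I^B: 1/2 I^A i, 1/2 I^B i.
Crossing each possibility with the mother I^B i and summing P(type O): 1/2·1/4 + 1/2·1/4 = 1/4.
Similarly for Rh via the father's Rh distribution: P(Rh-) = 1/2.
Independent loci: 1/4 × 1/2 = 1/8.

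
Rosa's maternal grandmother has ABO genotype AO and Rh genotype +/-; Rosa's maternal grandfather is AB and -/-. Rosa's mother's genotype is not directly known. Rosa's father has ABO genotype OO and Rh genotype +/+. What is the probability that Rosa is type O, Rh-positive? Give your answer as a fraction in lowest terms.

Rosa's mother's ABO genotype from AO × AB: 1/4 AA, 1/4 AB, 1/4 AO, 1/4 BO.
Crossing each possibility with the father OO and summing P(type O): 1/4·0 + 1/4·0 + 1/4·1/2 + 1/4·1/2 = 1/4.
Similarly for Rh via the mother's Rh distribution: P(Rh+) = 1.
Independent loci: 1/4 × 1 = 1/4.

1/4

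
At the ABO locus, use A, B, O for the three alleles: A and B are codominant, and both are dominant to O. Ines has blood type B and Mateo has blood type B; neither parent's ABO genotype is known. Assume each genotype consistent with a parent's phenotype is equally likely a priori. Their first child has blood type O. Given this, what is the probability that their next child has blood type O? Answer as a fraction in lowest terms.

1/4

Possible genotypes: Ines ∈ {BB, BO}; Mateo ∈ {BB, BO}.
Weight each parental genotype pair by prior × P(type-O child):
  BO × BO: posterior weight 1; P(next child type O) = 1/4.
Weighted sum = 1/4.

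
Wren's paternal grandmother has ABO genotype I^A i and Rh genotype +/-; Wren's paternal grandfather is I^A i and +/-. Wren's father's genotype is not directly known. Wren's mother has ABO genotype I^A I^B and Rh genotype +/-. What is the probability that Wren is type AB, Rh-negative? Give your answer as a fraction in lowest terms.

1/16

Wren's father's ABO genotype from I^A i × I^A i: 1/4 I^A I^A, 1/2 I^A i, 1/4 i i.
Crossing each possibility with the mother I^A I^B and summing P(type AB): 1/4·1/2 + 1/2·1/4 + 1/4·0 = 1/4.
Similarly for Rh via the father's Rh distribution: P(Rh-) = 1/4.
Independent loci: 1/4 × 1/4 = 1/16.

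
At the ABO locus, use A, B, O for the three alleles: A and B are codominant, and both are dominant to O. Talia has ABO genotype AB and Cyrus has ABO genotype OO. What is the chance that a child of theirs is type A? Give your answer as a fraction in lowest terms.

ABO cross AB × OO → offspring phenotypes: 1/2 A, 1/2 B.
So P(type A) = 1/2.

1/2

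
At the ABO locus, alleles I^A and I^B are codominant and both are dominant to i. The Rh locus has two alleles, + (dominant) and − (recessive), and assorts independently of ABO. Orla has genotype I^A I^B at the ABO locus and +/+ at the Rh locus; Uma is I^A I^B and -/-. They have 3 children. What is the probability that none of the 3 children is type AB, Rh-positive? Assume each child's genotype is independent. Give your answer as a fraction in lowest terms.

ABO cross I^A I^B × I^A I^B → 1/4 A, 1/4 B, 1/2 AB.
Rh cross +/+ × -/- → 1 Rh+; so P(type AB, Rh-positive) = 1/2 × 1 = 1/2 per child.
P(not type AB, Rh-positive) = 1/2 for one child; (1/2)^3 = 1/8.

1/8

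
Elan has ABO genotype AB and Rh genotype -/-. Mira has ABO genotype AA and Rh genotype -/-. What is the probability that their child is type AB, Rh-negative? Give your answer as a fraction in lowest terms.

1/2

ABO cross AB × AA → offspring phenotypes: 1/2 A, 1/2 AB.
Rh cross -/- × -/- → 1 Rh-.
Independent loci: P(type AB, Rh-negative) = 1/2 × 1 = 1/2.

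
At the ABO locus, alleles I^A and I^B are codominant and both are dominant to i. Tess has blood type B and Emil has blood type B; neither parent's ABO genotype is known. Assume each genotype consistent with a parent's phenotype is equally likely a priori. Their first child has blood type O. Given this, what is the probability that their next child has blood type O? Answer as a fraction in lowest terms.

Possible genotypes: Tess ∈ {I^B I^B, I^B i}; Emil ∈ {I^B I^B, I^B i}.
Weight each parental genotype pair by prior × P(type-O child):
  I^B i × I^B i: posterior weight 1; P(next child type O) = 1/4.
Weighted sum = 1/4.

1/4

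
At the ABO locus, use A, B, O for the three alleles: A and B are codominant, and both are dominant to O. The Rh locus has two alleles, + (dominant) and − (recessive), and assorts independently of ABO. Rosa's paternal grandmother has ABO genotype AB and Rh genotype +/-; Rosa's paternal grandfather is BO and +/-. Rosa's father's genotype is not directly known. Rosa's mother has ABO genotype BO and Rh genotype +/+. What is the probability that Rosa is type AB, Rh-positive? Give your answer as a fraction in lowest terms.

1/8

Rosa's father's ABO genotype from AB × BO: 1/4 AB, 1/4 AO, 1/4 BB, 1/4 BO.
Crossing each possibility with the mother BO and summing P(type AB): 1/4·1/4 + 1/4·1/4 + 1/4·0 + 1/4·0 = 1/8.
Similarly for Rh via the father's Rh distribution: P(Rh+) = 1.
Independent loci: 1/8 × 1 = 1/8.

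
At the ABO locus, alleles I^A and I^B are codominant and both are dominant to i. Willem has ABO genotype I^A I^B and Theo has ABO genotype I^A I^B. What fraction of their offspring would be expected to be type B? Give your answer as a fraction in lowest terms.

ABO cross I^A I^B × I^A I^B → offspring phenotypes: 1/4 A, 1/4 B, 1/2 AB.
So P(type B) = 1/4.

1/4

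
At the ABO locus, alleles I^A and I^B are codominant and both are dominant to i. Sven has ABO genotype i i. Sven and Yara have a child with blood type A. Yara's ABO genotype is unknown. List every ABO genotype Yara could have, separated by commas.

For each candidate genotype of Yara, check whether crossing it with i i can produce every observed child phenotype.
  I^A I^A → possible child types {A} ✓
  I^A I^B → possible child types {A, B} ✓
  I^A i → possible child types {O, A} ✓
  I^B I^B → possible child types {B} ✗
  I^B i → possible child types {O, B} ✗
  i i → possible child types {O} ✗

I^A I^A, I^A I^B, I^A i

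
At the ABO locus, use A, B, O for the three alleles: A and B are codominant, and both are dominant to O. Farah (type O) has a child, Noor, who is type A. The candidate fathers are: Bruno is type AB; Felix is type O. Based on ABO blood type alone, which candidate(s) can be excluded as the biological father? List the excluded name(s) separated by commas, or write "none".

A candidate is excluded only if no genotype consistent with his phenotype could produce a type A child with a type O mother.
Felix (type O): no genotype consistent with that phenotype can produce a type-A child with a type-O mother.

Felix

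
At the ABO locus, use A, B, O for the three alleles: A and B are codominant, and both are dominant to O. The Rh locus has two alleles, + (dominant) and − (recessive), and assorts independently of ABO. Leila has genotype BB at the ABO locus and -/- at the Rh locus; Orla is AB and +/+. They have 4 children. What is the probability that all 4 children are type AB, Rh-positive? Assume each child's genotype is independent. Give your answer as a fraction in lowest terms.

1/16

ABO cross BB × AB → 1/2 B, 1/2 AB.
Rh cross -/- × +/+ → 1 Rh+; so P(type AB, Rh-positive) = 1/2 × 1 = 1/2 per child.
All 4 independent: (1/2)^4 = 1/16.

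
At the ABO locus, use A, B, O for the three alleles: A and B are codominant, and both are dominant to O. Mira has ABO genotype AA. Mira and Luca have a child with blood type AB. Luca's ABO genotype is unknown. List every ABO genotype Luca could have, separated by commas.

For each candidate genotype of Luca, check whether crossing it with AA can produce every observed child phenotype.
  AA → possible child types {A} ✗
  AB → possible child types {A, AB} ✓
  AO → possible child types {A} ✗
  BB → possible child types {AB} ✓
  BO → possible child types {A, AB} ✓
  OO → possible child types {A} ✗

AB, BB, BO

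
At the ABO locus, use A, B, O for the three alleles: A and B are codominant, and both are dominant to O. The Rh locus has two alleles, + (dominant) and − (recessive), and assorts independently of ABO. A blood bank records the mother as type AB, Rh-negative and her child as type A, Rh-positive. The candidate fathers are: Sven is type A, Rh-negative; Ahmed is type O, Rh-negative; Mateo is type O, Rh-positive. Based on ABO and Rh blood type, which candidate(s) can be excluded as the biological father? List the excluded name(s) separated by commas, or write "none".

Sven, Ahmed

A candidate is excluded only if no genotype consistent with his phenotype could produce a type A, Rh-positive child with a type AB, Rh-negative mother.
Sven (type A, Rh-): no genotype consistent with that phenotype can produce a type-A Rh+ child with a type-AB mother.
Ahmed (type O, Rh-): no genotype consistent with that phenotype can produce a type-A Rh+ child with a type-AB mother.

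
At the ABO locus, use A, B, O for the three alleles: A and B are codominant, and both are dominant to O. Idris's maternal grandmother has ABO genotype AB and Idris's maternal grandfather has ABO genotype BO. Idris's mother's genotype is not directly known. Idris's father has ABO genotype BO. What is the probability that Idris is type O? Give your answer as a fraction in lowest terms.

1/8

Idris's mother's ABO genotype from AB × BO: 1/4 AB, 1/4 AO, 1/4 BB, 1/4 BO.
Crossing each possibility with the father BO and summing P(type O): 1/4·0 + 1/4·1/4 + 1/4·0 + 1/4·1/4 = 1/8.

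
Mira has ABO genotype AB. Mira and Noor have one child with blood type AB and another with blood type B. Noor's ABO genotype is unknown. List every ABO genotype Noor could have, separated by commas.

AB, AO, BB, BO

For each candidate genotype of Noor, check whether crossing it with AB can produce every observed child phenotype.
  AA → possible child types {A, AB} ✗
  AB → possible child types {A, B, AB} ✓
  AO → possible child types {A, B, AB} ✓
  BB → possible child types {B, AB} ✓
  BO → possible child types {A, B, AB} ✓
  OO → possible child types {A, B} ✗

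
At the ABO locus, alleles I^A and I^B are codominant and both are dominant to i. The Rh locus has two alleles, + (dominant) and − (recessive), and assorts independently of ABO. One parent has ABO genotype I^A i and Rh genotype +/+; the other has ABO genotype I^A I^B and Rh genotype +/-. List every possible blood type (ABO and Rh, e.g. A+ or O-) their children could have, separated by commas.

Gametes from I^A i × I^A I^B give offspring ABO genotypes I^A I^A, I^A I^B, I^A i, I^B i, i.e. phenotypes A, B, AB.
Rh cross +/+ × +/- → phenotypes Rh+.
Combining independently: A+, B+, AB+.

A+, B+, AB+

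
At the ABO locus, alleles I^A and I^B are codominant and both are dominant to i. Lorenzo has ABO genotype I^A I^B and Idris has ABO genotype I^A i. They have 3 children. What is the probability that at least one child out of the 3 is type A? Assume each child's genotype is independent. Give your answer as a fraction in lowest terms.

7/8

ABO cross I^A I^B × I^A i → 1/2 A, 1/4 B, 1/4 AB.
So P(type A) = 1/2 per child.
P(none) = (1/2)^3 = 1/8; P(at least one) = 1 − 1/8 = 7/8.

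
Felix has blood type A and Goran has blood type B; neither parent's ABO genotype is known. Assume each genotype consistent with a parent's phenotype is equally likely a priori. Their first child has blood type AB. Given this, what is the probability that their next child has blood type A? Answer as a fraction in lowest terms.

Possible genotypes: Felix ∈ {I^A I^A, I^A i}; Goran ∈ {I^B I^B, I^B i}.
Weight each parental genotype pair by prior × P(type-AB child):
  I^A I^A × I^B I^B: posterior weight 4/9; P(next child type A) = 0.
  I^A I^A × I^B i: posterior weight 2/9; P(next child type A) = 1/2.
  I^A i × I^B I^B: posterior weight 2/9; P(next child type A) = 0.
  I^A i × I^B i: posterior weight 1/9; P(next child type A) = 1/4.
Weighted sum = 5/36.

5/36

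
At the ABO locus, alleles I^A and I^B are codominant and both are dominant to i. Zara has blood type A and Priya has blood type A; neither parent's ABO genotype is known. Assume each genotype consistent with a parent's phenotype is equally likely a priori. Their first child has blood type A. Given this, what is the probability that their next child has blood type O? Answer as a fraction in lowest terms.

Possible genotypes: Zara ∈ {I^A I^A, I^A i}; Priya ∈ {I^A I^A, I^A i}.
Weight each parental genotype pair by prior × P(type-A child):
  I^A I^A × I^A I^A: posterior weight 4/15; P(next child type O) = 0.
  I^A I^A × I^A i: posterior weight 4/15; P(next child type O) = 0.
  I^A i × I^A I^A: posterior weight 4/15; P(next child type O) = 0.
  I^A i × I^A i: posterior weight 1/5; P(next child type O) = 1/4.
Weighted sum = 1/20.

1/20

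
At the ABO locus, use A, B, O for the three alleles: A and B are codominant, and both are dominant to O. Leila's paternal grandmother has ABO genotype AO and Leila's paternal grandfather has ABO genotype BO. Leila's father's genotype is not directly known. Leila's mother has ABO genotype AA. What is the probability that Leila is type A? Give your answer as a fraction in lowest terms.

3/4

Leila's father's ABO genotype from AO × BO: 1/4 AB, 1/4 AO, 1/4 BO, 1/4 OO.
Crossing each possibility with the mother AA and summing P(type A): 1/4·1/2 + 1/4·1 + 1/4·1/2 + 1/4·1 = 3/4.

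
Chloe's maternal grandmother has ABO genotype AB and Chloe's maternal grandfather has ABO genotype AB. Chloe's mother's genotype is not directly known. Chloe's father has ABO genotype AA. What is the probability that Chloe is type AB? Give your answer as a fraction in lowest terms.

1/2

Chloe's mother's ABO genotype from AB × AB: 1/4 AA, 1/2 AB, 1/4 BB.
Crossing each possibility with the father AA and summing P(type AB): 1/4·0 + 1/2·1/2 + 1/4·1 = 1/2.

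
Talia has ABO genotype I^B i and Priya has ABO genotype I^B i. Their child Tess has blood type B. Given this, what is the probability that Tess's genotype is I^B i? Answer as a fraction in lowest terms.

Cross I^B i × I^B i → 1/4 I^B I^B, 1/2 I^B i, 1/4 i i.
Type-B genotypes among offspring: I^B I^B (1/4), I^B i (1/2); total 3/4.
P(I^B i | type B) = (1/2) / (3/4) = 2/3.

2/3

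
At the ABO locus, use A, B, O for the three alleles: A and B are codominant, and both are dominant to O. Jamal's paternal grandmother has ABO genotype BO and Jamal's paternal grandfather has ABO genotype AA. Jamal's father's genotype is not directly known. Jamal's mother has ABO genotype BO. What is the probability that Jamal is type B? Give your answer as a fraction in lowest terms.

Jamal's father's ABO genotype from BO × AA: 1/2 AB, 1/2 AO.
Crossing each possibility with the mother BO and summing P(type B): 1/2·1/2 + 1/2·1/4 = 3/8.

3/8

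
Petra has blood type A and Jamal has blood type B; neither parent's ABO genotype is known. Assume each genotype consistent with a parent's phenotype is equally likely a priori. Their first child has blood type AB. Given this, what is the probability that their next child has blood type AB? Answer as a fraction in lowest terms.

25/36

Possible genotypes: Petra ∈ {AA, AO}; Jamal ∈ {BB, BO}.
Weight each parental genotype pair by prior × P(type-AB child):
  AA × BB: posterior weight 4/9; P(next child type AB) = 1.
  AA × BO: posterior weight 2/9; P(next child type AB) = 1/2.
  AO × BB: posterior weight 2/9; P(next child type AB) = 1/2.
  AO × BO: posterior weight 1/9; P(next child type AB) = 1/4.
Weighted sum = 25/36.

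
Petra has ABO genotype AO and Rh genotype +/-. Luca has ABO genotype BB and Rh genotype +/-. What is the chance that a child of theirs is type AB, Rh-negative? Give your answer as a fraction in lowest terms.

1/8

ABO cross AO × BB → offspring phenotypes: 1/2 B, 1/2 AB.
Rh cross +/- × +/- → 3/4 Rh+, 1/4 Rh-.
Independent loci: P(type AB, Rh-negative) = 1/2 × 1/4 = 1/8.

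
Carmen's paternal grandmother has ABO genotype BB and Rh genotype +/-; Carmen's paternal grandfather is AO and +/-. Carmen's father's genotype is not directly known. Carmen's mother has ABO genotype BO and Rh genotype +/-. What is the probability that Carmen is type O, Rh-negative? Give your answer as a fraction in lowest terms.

Carmen's father's ABO genotype from BB × AO: 1/2 AB, 1/2 BO.
Crossing each possibility with the mother BO and summing P(type O): 1/2·0 + 1/2·1/4 = 1/8.
Similarly for Rh via the father's Rh distribution: P(Rh-) = 1/4.
Independent loci: 1/8 × 1/4 = 1/32.

1/32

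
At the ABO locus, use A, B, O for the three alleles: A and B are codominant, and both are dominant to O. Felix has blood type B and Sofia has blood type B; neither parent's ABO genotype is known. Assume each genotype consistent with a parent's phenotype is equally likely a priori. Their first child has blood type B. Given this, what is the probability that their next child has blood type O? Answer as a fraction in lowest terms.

1/20

Possible genotypes: Felix ∈ {BB, BO}; Sofia ∈ {BB, BO}.
Weight each parental genotype pair by prior × P(type-B child):
  BB × BB: posterior weight 4/15; P(next child type O) = 0.
  BB × BO: posterior weight 4/15; P(next child type O) = 0.
  BO × BB: posterior weight 4/15; P(next child type O) = 0.
  BO × BO: posterior weight 1/5; P(next child type O) = 1/4.
Weighted sum = 1/20.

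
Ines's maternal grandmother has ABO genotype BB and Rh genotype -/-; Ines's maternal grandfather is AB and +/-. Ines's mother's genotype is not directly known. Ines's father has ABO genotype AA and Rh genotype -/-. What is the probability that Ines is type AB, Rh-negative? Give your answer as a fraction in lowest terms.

9/16

Ines's mother's ABO genotype from BB × AB: 1/2 AB, 1/2 BB.
Crossing each possibility with the father AA and summing P(type AB): 1/2·1/2 + 1/2·1 = 3/4.
Similarly for Rh via the mother's Rh distribution: P(Rh-) = 3/4.
Independent loci: 3/4 × 3/4 = 9/16.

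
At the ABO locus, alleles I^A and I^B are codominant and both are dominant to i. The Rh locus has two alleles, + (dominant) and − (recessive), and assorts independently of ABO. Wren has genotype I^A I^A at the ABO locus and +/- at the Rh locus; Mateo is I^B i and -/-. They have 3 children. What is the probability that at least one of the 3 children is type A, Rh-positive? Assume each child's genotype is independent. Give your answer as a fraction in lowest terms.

37/64

ABO cross I^A I^A × I^B i → 1/2 A, 1/2 AB.
Rh cross +/- × -/- → 1/2 Rh+, 1/2 Rh-; so P(type A, Rh-positive) = 1/2 × 1/2 = 1/4 per child.
P(none) = (3/4)^3 = 27/64; P(at least one) = 1 − 27/64 = 37/64.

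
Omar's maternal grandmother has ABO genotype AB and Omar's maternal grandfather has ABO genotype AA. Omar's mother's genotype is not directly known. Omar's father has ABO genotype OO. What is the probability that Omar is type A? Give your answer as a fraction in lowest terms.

Omar's mother's ABO genotype from AB × AA: 1/2 AA, 1/2 AB.
Crossing each possibility with the father OO and summing P(type A): 1/2·1 + 1/2·1/2 = 3/4.

3/4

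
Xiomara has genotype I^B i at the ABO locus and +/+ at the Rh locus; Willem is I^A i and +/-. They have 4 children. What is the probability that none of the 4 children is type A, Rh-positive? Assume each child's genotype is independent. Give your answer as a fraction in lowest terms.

ABO cross I^B i × I^A i → 1/4 O, 1/4 A, 1/4 B, 1/4 AB.
Rh cross +/+ × +/- → 1 Rh+; so P(type A, Rh-positive) = 1/4 × 1 = 1/4 per child.
P(not type A, Rh-positive) = 3/4 for one child; (3/4)^4 = 81/256.

81/256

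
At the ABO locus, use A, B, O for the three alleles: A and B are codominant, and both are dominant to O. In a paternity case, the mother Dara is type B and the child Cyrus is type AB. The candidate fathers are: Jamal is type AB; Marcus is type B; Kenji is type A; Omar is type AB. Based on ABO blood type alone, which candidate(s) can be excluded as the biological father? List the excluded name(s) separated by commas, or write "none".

Marcus

A candidate is excluded only if no genotype consistent with his phenotype could produce a type AB child with a type B mother.
Marcus (type B): no genotype consistent with that phenotype can produce a type-AB child with a type-B mother.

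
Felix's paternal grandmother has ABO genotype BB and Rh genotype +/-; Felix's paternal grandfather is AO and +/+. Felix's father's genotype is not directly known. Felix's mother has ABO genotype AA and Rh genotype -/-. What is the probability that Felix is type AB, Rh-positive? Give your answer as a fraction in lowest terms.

Felix's father's ABO genotype from BB × AO: 1/2 AB, 1/2 BO.
Crossing each possibility with the mother AA and summing P(type AB): 1/2·1/2 + 1/2·1/2 = 1/2.
Similarly for Rh via the father's Rh distribution: P(Rh+) = 3/4.
Independent loci: 1/2 × 3/4 = 3/8.

3/8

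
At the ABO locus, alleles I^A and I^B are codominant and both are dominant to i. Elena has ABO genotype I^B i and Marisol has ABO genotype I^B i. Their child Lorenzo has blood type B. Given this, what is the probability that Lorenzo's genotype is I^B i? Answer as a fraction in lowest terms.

2/3

Cross I^B i × I^B i → 1/4 I^B I^B, 1/2 I^B i, 1/4 i i.
Type-B genotypes among offspring: I^B I^B (1/4), I^B i (1/2); total 3/4.
P(I^B i | type B) = (1/2) / (3/4) = 2/3.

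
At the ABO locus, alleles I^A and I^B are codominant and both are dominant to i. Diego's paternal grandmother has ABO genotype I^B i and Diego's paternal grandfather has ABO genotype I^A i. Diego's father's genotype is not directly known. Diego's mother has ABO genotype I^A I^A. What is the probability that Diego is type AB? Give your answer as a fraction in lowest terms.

Diego's father's ABO genotype from I^B i × I^A i: 1/4 I^A I^B, 1/4 I^A i, 1/4 I^B i, 1/4 i i.
Crossing each possibility with the mother I^A I^A and summing P(type AB): 1/4·1/2 + 1/4·0 + 1/4·1/2 + 1/4·0 = 1/4.

1/4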